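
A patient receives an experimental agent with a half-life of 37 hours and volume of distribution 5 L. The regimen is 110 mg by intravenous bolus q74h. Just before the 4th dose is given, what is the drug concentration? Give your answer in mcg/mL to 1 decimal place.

f = (1/2)^(τ/t½) = (1/2)^(74/37) ≈ 0.2500.
C₀ = D/Vd = 110/5 ≈ 22.000 mcg/mL.
Before the 4th dose, 3 doses have been given. Superposition: Cmin = C₀·(f + f² + … + f^3).
≈ 22.000 × (0.2500 + 0.0625 + 0.0156) ≈ 22.000 × 0.3281 ≈ 7.218 mcg/mL.

7.2 mcg/mL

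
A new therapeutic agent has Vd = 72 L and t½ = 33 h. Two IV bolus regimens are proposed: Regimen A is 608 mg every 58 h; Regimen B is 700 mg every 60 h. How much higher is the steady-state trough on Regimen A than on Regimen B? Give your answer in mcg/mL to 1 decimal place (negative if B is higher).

-0.3 mcg/mL

Regimen A: f = (1/2)^(58/33) ≈ 0.2957; Cmin,ss = (608/72)·f/(1−f) ≈ 3.545 mcg/mL.
Regimen B: f = (1/2)^(60/33) ≈ 0.2836; Cmin,ss = (700/72)·f/(1−f) ≈ 3.849 mcg/mL.
Difference ≈ 3.545 − 3.849 ≈ -0.304 mcg/mL.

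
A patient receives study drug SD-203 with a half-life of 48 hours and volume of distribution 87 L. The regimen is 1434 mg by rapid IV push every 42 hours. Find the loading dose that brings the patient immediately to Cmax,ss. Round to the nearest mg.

3153 mg

f = (1/2)^(42/48) ≈ 0.545254; accumulation ratio R = 1/(1−f) ≈ 2.19903.
Loading dose to hit Cmax,ss on first dose: D_load = D_maint·R ≈ 1434 × 2.19903 ≈ 3153.41 mg.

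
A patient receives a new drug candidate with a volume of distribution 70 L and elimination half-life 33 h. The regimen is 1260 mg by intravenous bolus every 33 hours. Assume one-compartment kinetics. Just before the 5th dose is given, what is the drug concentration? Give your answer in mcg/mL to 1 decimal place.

16.9 mcg/mL

f = (1/2)^(τ/t½) = (1/2)^(33/33) ≈ 0.5000.
C₀ = D/Vd = 1260/70 ≈ 18.000 mcg/mL.
Before the 5th dose, 4 doses have been given. Superposition: Cmin = C₀·(f + f² + … + f^4).
≈ 18.000 × (0.5000 + 0.2500 + 0.1250 + 0.0625) ≈ 18.000 × 0.9375 ≈ 16.875 mcg/mL.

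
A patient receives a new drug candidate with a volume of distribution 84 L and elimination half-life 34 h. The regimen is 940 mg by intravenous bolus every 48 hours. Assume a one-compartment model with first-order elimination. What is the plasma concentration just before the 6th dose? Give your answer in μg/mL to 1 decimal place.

6.7 μg/mL

f = (1/2)^(τ/t½) = (1/2)^(48/34) ≈ 0.3759.
C₀ = D/Vd = 940/84 ≈ 11.190 μg/mL.
Before the 6th dose, 5 doses have been given. Superposition: Cmin = C₀·(f + f² + … + f^5).
≈ 11.190 × (0.3759 + 0.1413 + 0.0531 + 0.0200 + 0.0075) ≈ 11.190 × 0.5978 ≈ 6.689 μg/mL.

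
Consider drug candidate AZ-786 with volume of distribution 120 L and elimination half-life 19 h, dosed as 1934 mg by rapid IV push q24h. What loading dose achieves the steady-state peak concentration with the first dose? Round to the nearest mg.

3315 mg

f = (1/2)^(24/19) ≈ 0.416631; accumulation ratio R = 1/(1−f) ≈ 1.71418.
Loading dose to hit Cmax,ss on first dose: D_load = D_maint·R ≈ 1934 × 1.71418 ≈ 3315.22 mg.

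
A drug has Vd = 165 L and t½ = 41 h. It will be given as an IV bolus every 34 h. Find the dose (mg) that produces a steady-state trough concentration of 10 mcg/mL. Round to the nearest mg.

τ/t½ = 34/41 ≈ 0.82927, so f = (1/2)^(34/41) ≈ 0.562815.
Cmin,ss = (D/Vd)·f/(1−f), so D = Cmin,ss·Vd·(1−f)/f.
D = 10 × 165 × (1−f)/f ≈ 10 × 165 × 0.77678 ≈ 1281.69 mg.

1282 mg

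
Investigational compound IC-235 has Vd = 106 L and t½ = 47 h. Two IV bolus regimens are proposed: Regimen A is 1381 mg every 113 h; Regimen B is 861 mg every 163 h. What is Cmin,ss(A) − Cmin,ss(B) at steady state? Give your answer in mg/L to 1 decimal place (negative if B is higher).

2.2 mg/L

Regimen A: f = (1/2)^(113/47) ≈ 0.1889; Cmin,ss = (1381/106)·f/(1−f) ≈ 3.034 mg/L.
Regimen B: f = (1/2)^(163/47) ≈ 0.0904; Cmin,ss = (861/106)·f/(1−f) ≈ 0.807 mg/L.
Difference ≈ 3.034 − 0.807 ≈ 2.227 mg/L.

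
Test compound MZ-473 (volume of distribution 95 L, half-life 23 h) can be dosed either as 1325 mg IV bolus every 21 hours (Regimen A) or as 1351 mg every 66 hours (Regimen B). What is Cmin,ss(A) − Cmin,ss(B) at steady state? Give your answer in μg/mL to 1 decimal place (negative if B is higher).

13.5 μg/mL

Regimen A: f = (1/2)^(21/23) ≈ 0.5311; Cmin,ss = (1325/95)·f/(1−f) ≈ 15.797 μg/mL.
Regimen B: f = (1/2)^(66/23) ≈ 0.1368; Cmin,ss = (1351/95)·f/(1−f) ≈ 2.254 μg/mL.
Difference ≈ 15.797 − 2.254 ≈ 13.543 μg/mL.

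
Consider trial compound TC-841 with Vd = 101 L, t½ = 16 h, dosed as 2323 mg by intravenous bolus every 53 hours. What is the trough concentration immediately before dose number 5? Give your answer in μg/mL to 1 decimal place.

2.6 μg/mL

f = (1/2)^(τ/t½) = (1/2)^(53/16) ≈ 0.1007.
C₀ = D/Vd = 2323/101 ≈ 23.000 μg/mL.
Before the 5th dose, 4 doses have been given. Superposition: Cmin = C₀·(f + f² + … + f^4).
≈ 23.000 × (0.1007 + 0.0101 + 0.0010 + 0.0001) ≈ 23.000 × 0.1119 ≈ 2.574 μg/mL.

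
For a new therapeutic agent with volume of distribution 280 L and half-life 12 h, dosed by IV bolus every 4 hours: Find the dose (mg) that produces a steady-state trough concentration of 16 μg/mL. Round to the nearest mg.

τ/t½ = 4/12 ≈ 0.33333, so f = (1/2)^(4/12) ≈ 0.793701.
Cmin,ss = (D/Vd)·f/(1−f), so D = Cmin,ss·Vd·(1−f)/f.
D = 16 × 280 × (1−f)/f ≈ 16 × 280 × 0.25992 ≈ 1164.44 mg.

1164 mg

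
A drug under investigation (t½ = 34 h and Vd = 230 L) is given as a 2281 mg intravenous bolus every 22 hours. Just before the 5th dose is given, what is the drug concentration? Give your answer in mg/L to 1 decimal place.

f = (1/2)^(τ/t½) = (1/2)^(22/34) ≈ 0.6386.
C₀ = D/Vd = 2281/230 ≈ 9.917 mg/L.
Before the 5th dose, 4 doses have been given. Superposition: Cmin = C₀·(f + f² + … + f^4).
≈ 9.917 × (0.6386 + 0.4078 + 0.2604 + 0.1663) ≈ 9.917 × 1.4731 ≈ 14.609 mg/L.

14.6 mg/L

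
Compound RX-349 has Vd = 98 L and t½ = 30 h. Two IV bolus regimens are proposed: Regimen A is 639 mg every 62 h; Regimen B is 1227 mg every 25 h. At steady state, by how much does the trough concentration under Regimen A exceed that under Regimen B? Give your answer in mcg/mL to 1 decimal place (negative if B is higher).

-14.0 mcg/mL

Regimen A: f = (1/2)^(62/30) ≈ 0.2387; Cmin,ss = (639/98)·f/(1−f) ≈ 2.044 mcg/mL.
Regimen B: f = (1/2)^(25/30) ≈ 0.5612; Cmin,ss = (1227/98)·f/(1−f) ≈ 16.013 mcg/mL.
Difference ≈ 2.044 − 16.013 ≈ -13.969 mcg/mL.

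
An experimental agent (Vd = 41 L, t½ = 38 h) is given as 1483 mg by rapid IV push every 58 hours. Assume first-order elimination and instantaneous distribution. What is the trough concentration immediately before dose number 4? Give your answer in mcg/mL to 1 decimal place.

18.4 mcg/mL

f = (1/2)^(τ/t½) = (1/2)^(58/38) ≈ 0.3472.
C₀ = D/Vd = 1483/41 ≈ 36.171 mcg/mL.
Before the 4th dose, 3 doses have been given. Superposition: Cmin = C₀·(f + f² + … + f^3).
≈ 36.171 × (0.3472 + 0.1205 + 0.0419) ≈ 36.171 × 0.5096 ≈ 18.433 mcg/mL.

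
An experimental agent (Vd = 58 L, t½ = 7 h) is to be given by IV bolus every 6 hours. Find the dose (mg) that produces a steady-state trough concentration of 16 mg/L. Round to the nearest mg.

τ/t½ = 6/7 ≈ 0.85714, so f = (1/2)^(6/7) ≈ 0.552045.
Cmin,ss = (D/Vd)·f/(1−f), so D = Cmin,ss·Vd·(1−f)/f.
D = 16 × 58 × (1−f)/f ≈ 16 × 58 × 0.81145 ≈ 753.03 mg.

753 mg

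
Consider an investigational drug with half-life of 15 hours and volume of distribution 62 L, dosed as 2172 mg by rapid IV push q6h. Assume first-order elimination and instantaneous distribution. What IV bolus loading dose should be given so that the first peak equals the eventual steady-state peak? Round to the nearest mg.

8970 mg

f = (1/2)^(6/15) ≈ 0.757858; accumulation ratio R = 1/(1−f) ≈ 4.12981.
Loading dose to hit Cmax,ss on first dose: D_load = D_maint·R ≈ 2172 × 4.12981 ≈ 8969.95 mg.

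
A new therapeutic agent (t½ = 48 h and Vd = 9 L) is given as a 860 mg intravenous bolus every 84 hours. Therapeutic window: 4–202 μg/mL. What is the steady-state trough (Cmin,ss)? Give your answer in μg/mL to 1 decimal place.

k = ln2/t½ = ln2/48 ≈ 0.014441 h⁻¹; fraction remaining f = e^(−kτ) = e^(−0.014441×84) ≈ 0.2973.
Accumulation ratio R = 1/(1 − f) ≈ 1/0.7027 ≈ 1.4231.
Each bolus raises the concentration by D/Vd = 860/9 ≈ 95.556 μg/mL.
Steady-state peak Cmax,ss = C₀·R ≈ 95.556 × 1.4231 ≈ 135.986 μg/mL.
One interval later, Cmin,ss = Cmax,ss·e^(−kτ) ≈ 135.986 × 0.2973 ≈ 40.429 μg/mL.
Trough 40.4 μg/mL vs MEC 4 μg/mL: adequate.

40.4 μg/mL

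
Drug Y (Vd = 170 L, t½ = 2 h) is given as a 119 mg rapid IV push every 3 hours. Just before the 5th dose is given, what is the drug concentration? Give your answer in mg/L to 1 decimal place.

0.4 mg/L

f = (1/2)^(τ/t½) = (1/2)^(3/2) ≈ 0.3536.
C₀ = D/Vd = 119/170 ≈ 0.700 mg/L.
Before the 5th dose, 4 doses have been given. Superposition: Cmin = C₀·(f + f² + … + f^4).
≈ 0.700 × (0.3536 + 0.1250 + 0.0442 + 0.0156) ≈ 0.700 × 0.5384 ≈ 0.377 mg/L.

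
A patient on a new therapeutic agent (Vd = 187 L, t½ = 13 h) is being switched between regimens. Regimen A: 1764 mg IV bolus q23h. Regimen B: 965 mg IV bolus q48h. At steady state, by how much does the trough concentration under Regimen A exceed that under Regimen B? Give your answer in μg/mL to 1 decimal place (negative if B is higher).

3.5 μg/mL

Regimen A: f = (1/2)^(23/13) ≈ 0.2934; Cmin,ss = (1764/187)·f/(1−f) ≈ 3.917 μg/mL.
Regimen B: f = (1/2)^(48/13) ≈ 0.0774; Cmin,ss = (965/187)·f/(1−f) ≈ 0.433 μg/mL.
Difference ≈ 3.917 − 0.433 ≈ 3.484 μg/mL.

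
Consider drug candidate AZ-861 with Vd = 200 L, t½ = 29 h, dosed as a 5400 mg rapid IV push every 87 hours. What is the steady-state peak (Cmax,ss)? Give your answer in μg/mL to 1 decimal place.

30.9 μg/mL

τ = 87 h = 3 half-lives, so f = (1/2)^3 = 0.125.
Accumulation ratio R = 1/(1 − f) = 1/0.875 = 8/7.
Single-dose peak C₀ = D/Vd = 5400/200 = 27 μg/mL.
Steady-state peak Cmax,ss = C₀·R = 27 × 8/7 ≈ 30.857 μg/mL.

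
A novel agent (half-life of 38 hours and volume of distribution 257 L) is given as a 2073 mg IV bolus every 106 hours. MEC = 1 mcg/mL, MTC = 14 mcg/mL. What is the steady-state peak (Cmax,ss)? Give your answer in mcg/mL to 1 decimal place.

9.4 mcg/mL

τ/t½ = 106/38 ≈ 2.7895, so fraction remaining f = (1/2)^(106/38) ≈ 0.1446.
Accumulation ratio R = 1/(1 − f) ≈ 1/0.8554 ≈ 1.1690.
Single-dose peak C₀ = D/Vd = 2073/257 ≈ 8.066 mcg/mL.
Cmax,ss = C₀/(1 − f) ≈ 8.066/0.8554 ≈ 9.430 mcg/mL.
Peak 9.4 mcg/mL vs MTC 14 mcg/mL: below toxic threshold.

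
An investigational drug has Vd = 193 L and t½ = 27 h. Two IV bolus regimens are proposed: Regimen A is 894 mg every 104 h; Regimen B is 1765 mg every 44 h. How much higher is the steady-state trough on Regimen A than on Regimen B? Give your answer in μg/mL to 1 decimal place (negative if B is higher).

-4.0 μg/mL

Regimen A: f = (1/2)^(104/27) ≈ 0.0693; Cmin,ss = (894/193)·f/(1−f) ≈ 0.345 μg/mL.
Regimen B: f = (1/2)^(44/27) ≈ 0.3232; Cmin,ss = (1765/193)·f/(1−f) ≈ 4.367 μg/mL.
Difference ≈ 0.345 − 4.367 ≈ -4.022 μg/mL.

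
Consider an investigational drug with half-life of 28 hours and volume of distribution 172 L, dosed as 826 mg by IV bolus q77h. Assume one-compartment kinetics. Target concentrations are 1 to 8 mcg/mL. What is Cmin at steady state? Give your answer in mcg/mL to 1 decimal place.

0.8 mcg/mL

τ/t½ = 77/28 ≈ 2.75, so fraction remaining f = (1/2)^(77/28) ≈ 0.1487.
Accumulation ratio R = 1/(1 − f) ≈ 1/0.8513 ≈ 1.1747.
Each bolus raises the concentration by D/Vd = 826/172 ≈ 4.802 mcg/mL.
Steady-state peak Cmax,ss = C₀·R ≈ 4.802 × 1.1747 ≈ 5.641 mcg/mL.
One interval later, Cmin,ss = Cmax,ss·e^(−kτ) ≈ 5.641 × 0.1487 ≈ 0.839 mcg/mL.
Trough 0.8 mcg/mL vs MEC 1 mcg/mL: subtherapeutic.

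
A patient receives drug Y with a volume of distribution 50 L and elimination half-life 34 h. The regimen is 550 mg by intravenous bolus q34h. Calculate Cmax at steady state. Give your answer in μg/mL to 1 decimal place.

τ = 34 h = 1 half-life, so f = (1/2)^1 = 0.5.
At steady state, R = 1/(1 − 0.5) = 2/1.
Single-dose peak C₀ = D/Vd = 550/50 = 11 μg/mL.
Steady-state peak Cmax,ss = C₀·R = 11 × 2/1 ≈ 22.000 μg/mL.

22.0 μg/mL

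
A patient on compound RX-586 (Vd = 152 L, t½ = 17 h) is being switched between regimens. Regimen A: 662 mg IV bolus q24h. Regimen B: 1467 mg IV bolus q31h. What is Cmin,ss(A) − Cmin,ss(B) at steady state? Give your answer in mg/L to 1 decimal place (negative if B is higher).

Regimen A: f = (1/2)^(24/17) ≈ 0.3759; Cmin,ss = (662/152)·f/(1−f) ≈ 2.623 mg/L.
Regimen B: f = (1/2)^(31/17) ≈ 0.2825; Cmin,ss = (1467/152)·f/(1−f) ≈ 3.800 mg/L.
Difference ≈ 2.623 − 3.800 ≈ -1.177 mg/L.

-1.2 mg/L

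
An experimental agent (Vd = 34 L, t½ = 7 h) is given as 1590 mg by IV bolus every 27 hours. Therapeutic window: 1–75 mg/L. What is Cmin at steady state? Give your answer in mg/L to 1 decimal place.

k = ln2/t½ = ln2/7 ≈ 0.099021 h⁻¹; fraction remaining f = e^(−kτ) = e^(−0.099021×27) ≈ 0.0690.
Accumulation ratio R = 1/(1 − f) ≈ 1/0.9310 ≈ 1.0741.
Single-dose peak C₀ = D/Vd = 1590/34 ≈ 46.765 mg/L.
Steady-state peak Cmax,ss = C₀·R ≈ 46.765 × 1.0741 ≈ 50.230 mg/L.
One interval later, Cmin,ss = Cmax,ss·e^(−kτ) ≈ 50.230 × 0.0690 ≈ 3.466 mg/L.
Trough 3.5 mg/L vs MEC 1 mg/L: adequate.

3.5 mg/L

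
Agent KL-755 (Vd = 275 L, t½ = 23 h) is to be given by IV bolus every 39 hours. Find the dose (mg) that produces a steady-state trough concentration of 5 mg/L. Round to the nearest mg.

τ/t½ = 39/23 ≈ 1.6957, so f = (1/2)^(39/23) ≈ 0.308715.
Cmin,ss = (D/Vd)·f/(1−f), so D = Cmin,ss·Vd·(1−f)/f.
D = 5 × 275 × (1−f)/f ≈ 5 × 275 × 2.23923 ≈ 3078.94 mg.

3079 mg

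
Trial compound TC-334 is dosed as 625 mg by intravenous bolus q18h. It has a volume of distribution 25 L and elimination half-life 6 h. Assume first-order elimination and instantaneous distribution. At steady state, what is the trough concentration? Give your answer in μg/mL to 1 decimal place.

τ = 18 h = 3 half-lives, so f = (1/2)^3 = 0.125.
At steady state, R = 1/(1 − 0.125) = 8/7.
Single-dose peak C₀ = D/Vd = 625/25 = 25 μg/mL.
Steady-state peak Cmax,ss = C₀·R = 25 × 8/7 ≈ 28.571 μg/mL.
Steady-state trough Cmin,ss = Cmax,ss·f ≈ 28.571 × 0.125 ≈ 3.571 μg/mL.

3.6 μg/mL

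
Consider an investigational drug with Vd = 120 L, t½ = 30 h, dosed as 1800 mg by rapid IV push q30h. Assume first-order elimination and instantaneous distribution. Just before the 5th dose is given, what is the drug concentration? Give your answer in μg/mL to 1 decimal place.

14.1 μg/mL

f = (1/2)^(τ/t½) = (1/2)^(30/30) ≈ 0.5000.
C₀ = D/Vd = 1800/120 ≈ 15.000 μg/mL.
Before the 5th dose, 4 doses have been given. Superposition: Cmin = C₀·(f + f² + … + f^4).
≈ 15.000 × (0.5000 + 0.2500 + 0.1250 + 0.0625) ≈ 15.000 × 0.9375 ≈ 14.062 μg/mL.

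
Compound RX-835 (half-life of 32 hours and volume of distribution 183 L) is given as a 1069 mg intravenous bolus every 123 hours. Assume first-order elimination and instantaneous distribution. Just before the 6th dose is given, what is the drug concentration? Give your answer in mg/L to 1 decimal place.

0.4 mg/L

f = (1/2)^(τ/t½) = (1/2)^(123/32) ≈ 0.0696.
C₀ = D/Vd = 1069/183 ≈ 5.842 mg/L.
Before the 6th dose, 5 doses have been given. Superposition: Cmin = C₀·(f + f² + … + f^5).
≈ 5.842 × (0.0696 + 0.0048 + 0.0003 + 0.0000 + 0.0000) ≈ 5.842 × 0.0747 ≈ 0.436 mg/L.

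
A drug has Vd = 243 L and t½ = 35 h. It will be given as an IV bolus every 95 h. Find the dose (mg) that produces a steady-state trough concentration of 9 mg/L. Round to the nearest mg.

12166 mg

τ/t½ = 95/35 ≈ 2.7143, so f = (1/2)^(95/35) ≈ 0.152377.
Cmin,ss = (D/Vd)·f/(1−f), so D = Cmin,ss·Vd·(1−f)/f.
D = 9 × 243 × (1−f)/f ≈ 9 × 243 × 5.56267 ≈ 12165.56 mg.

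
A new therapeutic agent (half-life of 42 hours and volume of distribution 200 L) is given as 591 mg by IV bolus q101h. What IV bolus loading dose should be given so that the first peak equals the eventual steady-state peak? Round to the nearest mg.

f = (1/2)^(101/42) ≈ 0.188840; accumulation ratio R = 1/(1−f) ≈ 1.23280.
Loading dose to hit Cmax,ss on first dose: D_load = D_maint·R ≈ 591 × 1.23280 ≈ 728.58 mg.

729 mg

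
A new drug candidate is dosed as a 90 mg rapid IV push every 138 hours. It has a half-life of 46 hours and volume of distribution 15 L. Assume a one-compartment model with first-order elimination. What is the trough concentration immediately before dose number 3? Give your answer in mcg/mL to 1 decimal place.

0.8 mcg/mL

f = (1/2)^(τ/t½) = (1/2)^(138/46) ≈ 0.1250.
C₀ = D/Vd = 90/15 ≈ 6.000 mcg/mL.
Before the 3rd dose, 2 doses have been given. Superposition: Cmin = C₀·(f + f²).
≈ 6.000 × (0.1250 + 0.0156) ≈ 6.000 × 0.1406 ≈ 0.844 mcg/mL.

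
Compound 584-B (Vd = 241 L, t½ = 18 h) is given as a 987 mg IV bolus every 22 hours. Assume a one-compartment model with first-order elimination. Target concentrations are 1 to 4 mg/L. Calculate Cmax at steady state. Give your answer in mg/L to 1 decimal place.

7.2 mg/L

k = ln2/t½ = ln2/18 ≈ 0.038508 h⁻¹; fraction remaining f = e^(−kτ) = e^(−0.038508×22) ≈ 0.4286.
At steady state, accumulation factor R = 1/(1 − e^(−kτ)) ≈ 1.7501.
Single-dose peak C₀ = D/Vd = 987/241 ≈ 4.095 mg/L.
Steady-state peak Cmax,ss = C₀·R ≈ 4.095 × 1.7501 ≈ 7.167 mg/L.
Peak 7.2 mg/L vs MTC 4 mg/L: exceeds toxic threshold.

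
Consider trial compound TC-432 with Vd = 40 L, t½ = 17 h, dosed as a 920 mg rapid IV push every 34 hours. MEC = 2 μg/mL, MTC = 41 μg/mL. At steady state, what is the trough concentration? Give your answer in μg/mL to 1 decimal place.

The dosing interval is 2 half-lives, so f = 2^(−2) = 0.25.
Accumulation ratio R = 1/(1 − f) = 1/0.75 = 4/3.
Single-dose peak C₀ = D/Vd = 920/40 = 23 μg/mL.
Steady-state peak Cmax,ss = C₀·R = 23 × 4/3 ≈ 30.667 μg/mL.
Steady-state trough Cmin,ss = Cmax,ss·f ≈ 30.667 × 0.25 ≈ 7.667 μg/mL.
Trough 7.7 μg/mL vs MEC 2 μg/mL: adequate.

7.7 μg/mL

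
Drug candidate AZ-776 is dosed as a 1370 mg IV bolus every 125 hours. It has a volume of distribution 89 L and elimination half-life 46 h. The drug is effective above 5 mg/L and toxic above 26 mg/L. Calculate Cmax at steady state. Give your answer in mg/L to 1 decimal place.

Over one 125-h interval, 125/46 ≈ 2.7174 half-lives elapse, leaving f ≈ 0.1520 of each dose.
Accumulation ratio R = 1/(1 − f) ≈ 1/0.8480 ≈ 1.1792.
Each bolus raises the concentration by D/Vd = 1370/89 ≈ 15.393 mg/L.
Steady-state peak Cmax,ss = C₀·R ≈ 15.393 × 1.1792 ≈ 18.151 mg/L.
Peak 18.2 mg/L vs MTC 26 mg/L: below toxic threshold.

18.2 mg/L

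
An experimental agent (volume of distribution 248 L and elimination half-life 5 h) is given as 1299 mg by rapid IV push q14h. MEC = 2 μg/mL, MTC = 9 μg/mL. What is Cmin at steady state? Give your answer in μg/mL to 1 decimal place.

0.9 μg/mL

τ/t½ = 14/5 ≈ 2.8, so fraction remaining f = (1/2)^(14/5) ≈ 0.1436.
Accumulation ratio R = 1/(1 − f) ≈ 1/0.8564 ≈ 1.1677.
Single-dose peak C₀ = D/Vd = 1299/248 ≈ 5.238 μg/mL.
Cmax,ss = C₀/(1 − f) ≈ 5.238/0.8564 ≈ 6.116 μg/mL.
One interval later, Cmin,ss = Cmax,ss·e^(−kτ) ≈ 6.116 × 0.1436 ≈ 0.878 μg/mL.
Trough 0.9 μg/mL vs MEC 2 μg/mL: subtherapeutic.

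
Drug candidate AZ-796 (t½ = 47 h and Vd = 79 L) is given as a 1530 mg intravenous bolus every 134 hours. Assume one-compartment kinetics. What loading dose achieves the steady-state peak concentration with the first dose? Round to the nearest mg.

f = (1/2)^(134/47) ≈ 0.138594; accumulation ratio R = 1/(1−f) ≈ 1.16089.
Loading dose to hit Cmax,ss on first dose: D_load = D_maint·R ≈ 1530 × 1.16089 ≈ 1776.16 mg.

1776 mg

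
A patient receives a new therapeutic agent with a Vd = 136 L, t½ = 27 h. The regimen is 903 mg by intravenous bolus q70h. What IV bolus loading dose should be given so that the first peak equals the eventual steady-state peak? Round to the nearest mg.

1082 mg

f = (1/2)^(70/27) ≈ 0.165788; accumulation ratio R = 1/(1−f) ≈ 1.19874.
Loading dose to hit Cmax,ss on first dose: D_load = D_maint·R ≈ 903 × 1.19874 ≈ 1082.46 mg.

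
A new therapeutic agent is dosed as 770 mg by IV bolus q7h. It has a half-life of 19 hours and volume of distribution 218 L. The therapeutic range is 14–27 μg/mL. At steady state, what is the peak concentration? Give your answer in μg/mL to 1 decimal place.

k = ln2/t½ = ln2/19 ≈ 0.036481 h⁻¹; fraction remaining f = e^(−kτ) = e^(−0.036481×7) ≈ 0.7746.
At steady state, accumulation factor R = 1/(1 − e^(−kτ)) ≈ 4.4366.
Each bolus raises the concentration by D/Vd = 770/218 ≈ 3.532 μg/mL.
Cmax,ss = C₀/(1 − f) ≈ 3.532/0.2254 ≈ 15.670 μg/mL.
Peak 15.7 μg/mL vs MTC 27 μg/mL: below toxic threshold.

15.7 μg/mL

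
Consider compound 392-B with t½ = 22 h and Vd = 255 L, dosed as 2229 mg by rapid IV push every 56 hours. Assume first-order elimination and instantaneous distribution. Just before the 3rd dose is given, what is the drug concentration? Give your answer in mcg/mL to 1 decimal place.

1.8 mcg/mL

f = (1/2)^(τ/t½) = (1/2)^(56/22) ≈ 0.1713.
C₀ = D/Vd = 2229/255 ≈ 8.741 mcg/mL.
Before the 3rd dose, 2 doses have been given. Superposition: Cmin = C₀·(f + f²).
≈ 8.741 × (0.1713 + 0.0293) ≈ 8.741 × 0.2006 ≈ 1.753 mcg/mL.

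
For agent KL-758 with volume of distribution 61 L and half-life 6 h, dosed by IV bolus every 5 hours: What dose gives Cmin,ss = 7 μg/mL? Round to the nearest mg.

τ/t½ = 5/6 ≈ 0.83333, so f = (1/2)^(5/6) ≈ 0.561231.
Cmin,ss = (D/Vd)·f/(1−f), so D = Cmin,ss·Vd·(1−f)/f.
D = 7 × 61 × (1−f)/f ≈ 7 × 61 × 0.78180 ≈ 333.83 mg.

334 mg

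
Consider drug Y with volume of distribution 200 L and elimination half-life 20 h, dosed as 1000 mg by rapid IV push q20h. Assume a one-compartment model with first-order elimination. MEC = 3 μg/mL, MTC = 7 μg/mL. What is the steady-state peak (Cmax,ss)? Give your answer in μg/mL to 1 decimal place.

10.0 μg/mL

The dosing interval is 1 half-life, so f = 2^(−1) = 0.5.
At steady state, R = 1/(1 − 0.5) = 2/1.
Single-dose peak C₀ = D/Vd = 1000/200 = 5 μg/mL.
Steady-state peak Cmax,ss = C₀·R = 5 × 2/1 ≈ 10.000 μg/mL.
Peak 10.0 μg/mL vs MTC 7 μg/mL: exceeds toxic threshold.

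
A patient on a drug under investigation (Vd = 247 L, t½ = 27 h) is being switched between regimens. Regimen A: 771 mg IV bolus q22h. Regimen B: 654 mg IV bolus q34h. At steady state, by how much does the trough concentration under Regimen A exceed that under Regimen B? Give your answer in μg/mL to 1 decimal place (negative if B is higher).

Regimen A: f = (1/2)^(22/27) ≈ 0.5685; Cmin,ss = (771/247)·f/(1−f) ≈ 4.113 μg/mL.
Regimen B: f = (1/2)^(34/27) ≈ 0.4178; Cmin,ss = (654/247)·f/(1−f) ≈ 1.900 μg/mL.
Difference ≈ 4.113 − 1.900 ≈ 2.213 μg/mL.

2.2 μg/mL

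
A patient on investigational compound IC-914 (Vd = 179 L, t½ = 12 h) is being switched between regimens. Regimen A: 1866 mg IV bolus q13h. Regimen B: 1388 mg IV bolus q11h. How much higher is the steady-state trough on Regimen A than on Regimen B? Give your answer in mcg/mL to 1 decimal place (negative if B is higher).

Regimen A: f = (1/2)^(13/12) ≈ 0.4719; Cmin,ss = (1866/179)·f/(1−f) ≈ 9.315 mcg/mL.
Regimen B: f = (1/2)^(11/12) ≈ 0.5297; Cmin,ss = (1388/179)·f/(1−f) ≈ 8.734 mcg/mL.
Difference ≈ 9.315 − 8.734 ≈ 0.581 mcg/mL.

0.6 mcg/mL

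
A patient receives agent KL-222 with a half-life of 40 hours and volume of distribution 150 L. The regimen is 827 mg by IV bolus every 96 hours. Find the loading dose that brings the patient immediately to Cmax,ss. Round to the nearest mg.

1020 mg

f = (1/2)^(96/40) ≈ 0.189465; accumulation ratio R = 1/(1−f) ≈ 1.23375.
Loading dose to hit Cmax,ss on first dose: D_load = D_maint·R ≈ 827 × 1.23375 ≈ 1020.31 mg.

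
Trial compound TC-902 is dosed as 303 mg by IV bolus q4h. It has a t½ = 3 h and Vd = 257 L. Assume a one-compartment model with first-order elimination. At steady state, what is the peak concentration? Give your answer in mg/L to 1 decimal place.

2.0 mg/L

Over one 4-h interval, 4/3 ≈ 1.3333 half-lives elapse, leaving f ≈ 0.3969 of each dose.
Accumulation ratio R = 1/(1 − f) ≈ 1/0.6031 ≈ 1.6581.
Each bolus raises the concentration by D/Vd = 303/257 ≈ 1.179 mg/L.
Cmax,ss = C₀/(1 − f) ≈ 1.179/0.6031 ≈ 1.955 mg/L.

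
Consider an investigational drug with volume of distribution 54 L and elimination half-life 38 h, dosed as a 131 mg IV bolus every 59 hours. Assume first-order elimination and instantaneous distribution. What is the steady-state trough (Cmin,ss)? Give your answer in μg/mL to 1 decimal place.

τ/t½ = 59/38 ≈ 1.5526, so fraction remaining f = (1/2)^(59/38) ≈ 0.3409.
Each bolus raises the concentration by D/Vd = 131/54 ≈ 2.426 μg/mL.
Steady-state trough Cmin,ss = C₀·f/(1−f) ≈ 2.426 × 0.3409/0.6591 ≈ 1.255 μg/mL.

1.3 μg/mL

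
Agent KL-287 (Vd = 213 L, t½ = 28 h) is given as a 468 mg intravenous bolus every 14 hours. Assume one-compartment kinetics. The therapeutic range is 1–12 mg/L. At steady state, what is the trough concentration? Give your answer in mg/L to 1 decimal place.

τ/t½ = 14/28 ≈ 0.5, so fraction remaining f = (1/2)^(14/28) ≈ 0.7071.
At steady state, accumulation factor R = 1/(1 − e^(−kτ)) ≈ 3.4141.
Each bolus raises the concentration by D/Vd = 468/213 ≈ 2.197 mg/L.
Steady-state peak Cmax,ss = C₀·R ≈ 2.197 × 3.4141 ≈ 7.501 mg/L.
One interval later, Cmin,ss = Cmax,ss·e^(−kτ) ≈ 7.501 × 0.7071 ≈ 5.304 mg/L.
Trough 5.3 mg/L vs MEC 1 mg/L: adequate.

5.3 mg/L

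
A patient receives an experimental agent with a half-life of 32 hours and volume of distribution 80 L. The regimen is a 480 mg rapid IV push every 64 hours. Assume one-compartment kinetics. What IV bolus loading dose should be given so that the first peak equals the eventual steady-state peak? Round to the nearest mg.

f = (1/2)^(64/32) ≈ 0.250000; accumulation ratio R = 1/(1−f) ≈ 1.33333.
Loading dose to hit Cmax,ss on first dose: D_load = D_maint·R ≈ 480 × 1.33333 ≈ 640.00 mg.

640 mg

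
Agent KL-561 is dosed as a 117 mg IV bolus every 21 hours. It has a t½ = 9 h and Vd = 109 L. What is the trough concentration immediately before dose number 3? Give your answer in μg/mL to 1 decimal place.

f = (1/2)^(τ/t½) = (1/2)^(21/9) ≈ 0.1984.
C₀ = D/Vd = 117/109 ≈ 1.073 μg/mL.
Before the 3rd dose, 2 doses have been given. Superposition: Cmin = C₀·(f + f²).
≈ 1.073 × (0.1984 + 0.0394) ≈ 1.073 × 0.2378 ≈ 0.255 μg/mL.

0.3 μg/mL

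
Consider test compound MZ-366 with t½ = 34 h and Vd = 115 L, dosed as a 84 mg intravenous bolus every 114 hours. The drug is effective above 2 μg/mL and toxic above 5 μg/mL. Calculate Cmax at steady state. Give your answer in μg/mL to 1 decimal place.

0.8 μg/mL

τ/t½ = 114/34 ≈ 3.3529, so fraction remaining f = (1/2)^(114/34) ≈ 0.0979.
At steady state, accumulation factor R = 1/(1 − e^(−kτ)) ≈ 1.1085.
Each bolus raises the concentration by D/Vd = 84/115 ≈ 0.730 μg/mL.
Cmax,ss = C₀/(1 − f) ≈ 0.730/0.9021 ≈ 0.809 μg/mL.
Peak 0.8 μg/mL vs MTC 5 μg/mL: below toxic threshold.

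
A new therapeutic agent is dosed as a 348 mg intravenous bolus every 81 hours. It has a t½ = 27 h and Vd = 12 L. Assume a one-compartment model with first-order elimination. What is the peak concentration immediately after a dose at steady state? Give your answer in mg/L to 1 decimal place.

The dosing interval is 3 half-lives, so f = 2^(−3) = 0.125.
At steady state, R = 1/(1 − 0.125) = 8/7.
Single-dose peak C₀ = D/Vd = 348/12 = 29 mg/L.
Steady-state peak Cmax,ss = C₀·R = 29 × 8/7 ≈ 33.143 mg/L.

33.1 mg/L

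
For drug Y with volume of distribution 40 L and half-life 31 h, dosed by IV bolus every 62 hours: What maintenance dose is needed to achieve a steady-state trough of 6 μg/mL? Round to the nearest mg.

τ/t½ = 62/31 ≈ 2, so f = (1/2)^(62/31) ≈ 0.250000.
Cmin,ss = (D/Vd)·f/(1−f), so D = Cmin,ss·Vd·(1−f)/f.
D = 6 × 40 × (1−f)/f ≈ 6 × 40 × 3.00000 ≈ 720.00 mg.

720 mg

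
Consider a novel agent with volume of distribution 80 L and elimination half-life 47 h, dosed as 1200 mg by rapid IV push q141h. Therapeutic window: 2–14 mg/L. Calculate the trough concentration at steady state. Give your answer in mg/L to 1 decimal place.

2.1 mg/L

τ = 141 h = 3 half-lives, so f = (1/2)^3 = 0.125.
Accumulation ratio R = 1/(1 − f) = 1/0.875 = 8/7.
Single-dose peak C₀ = D/Vd = 1200/80 = 15 mg/L.
Steady-state peak Cmax,ss = C₀·R = 15 × 8/7 ≈ 17.143 mg/L.
Steady-state trough Cmin,ss = Cmax,ss·f ≈ 17.143 × 0.125 ≈ 2.143 mg/L.
Trough 2.1 mg/L vs MEC 2 mg/L: adequate.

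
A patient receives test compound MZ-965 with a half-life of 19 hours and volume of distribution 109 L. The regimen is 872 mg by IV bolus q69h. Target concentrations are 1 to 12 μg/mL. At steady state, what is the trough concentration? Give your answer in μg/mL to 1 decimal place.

τ/t½ = 69/19 ≈ 3.6316, so fraction remaining f = (1/2)^(69/19) ≈ 0.0807.
Single-dose peak C₀ = D/Vd = 872/109 ≈ 8.000 μg/mL.
Steady-state trough Cmin,ss = C₀·f/(1−f) ≈ 8.000 × 0.0807/0.9193 ≈ 0.702 μg/mL.
Trough 0.7 μg/mL vs MEC 1 μg/mL: subtherapeutic.

0.7 μg/mL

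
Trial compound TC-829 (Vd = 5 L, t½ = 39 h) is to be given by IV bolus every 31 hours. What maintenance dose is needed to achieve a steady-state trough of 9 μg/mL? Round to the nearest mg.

τ/t½ = 31/39 ≈ 0.79487, so f = (1/2)^(31/39) ≈ 0.576394.
Cmin,ss = (D/Vd)·f/(1−f), so D = Cmin,ss·Vd·(1−f)/f.
D = 9 × 5 × (1−f)/f ≈ 9 × 5 × 0.73492 ≈ 33.07 mg.

33 mg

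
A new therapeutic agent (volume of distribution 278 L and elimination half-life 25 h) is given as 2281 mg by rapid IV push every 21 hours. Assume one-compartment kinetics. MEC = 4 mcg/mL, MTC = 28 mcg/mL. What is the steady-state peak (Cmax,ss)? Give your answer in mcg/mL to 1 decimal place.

Over one 21-h interval, 21/25 ≈ 0.84 half-lives elapse, leaving f ≈ 0.5586 of each dose.
At steady state, accumulation factor R = 1/(1 − e^(−kτ)) ≈ 2.2655.
Single-dose peak C₀ = D/Vd = 2281/278 ≈ 8.205 mcg/mL.
Steady-state peak Cmax,ss = C₀·R ≈ 8.205 × 2.2655 ≈ 18.588 mcg/mL.
Peak 18.6 mcg/mL vs MTC 28 mcg/mL: below toxic threshold.

18.6 mcg/mL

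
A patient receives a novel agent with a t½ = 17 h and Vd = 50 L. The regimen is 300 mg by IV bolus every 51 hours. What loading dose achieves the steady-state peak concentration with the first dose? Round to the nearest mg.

f = (1/2)^(51/17) ≈ 0.125000; accumulation ratio R = 1/(1−f) ≈ 1.14286.
Loading dose to hit Cmax,ss on first dose: D_load = D_maint·R ≈ 300 × 1.14286 ≈ 342.86 mg.

343 mg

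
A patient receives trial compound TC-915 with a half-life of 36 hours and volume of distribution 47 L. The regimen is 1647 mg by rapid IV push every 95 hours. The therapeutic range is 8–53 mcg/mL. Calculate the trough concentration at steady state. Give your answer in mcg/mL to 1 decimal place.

τ/t½ = 95/36 ≈ 2.6389, so fraction remaining f = (1/2)^(95/36) ≈ 0.1606.
At steady state, accumulation factor R = 1/(1 − e^(−kτ)) ≈ 1.1913.
Single-dose peak C₀ = D/Vd = 1647/47 ≈ 35.043 mcg/mL.
Cmax,ss = C₀/(1 − f) ≈ 35.043/0.8394 ≈ 41.748 mcg/mL.
Steady-state trough Cmin,ss = Cmax,ss·f ≈ 41.748 × 0.1606 ≈ 6.705 mcg/mL.
Trough 6.7 mcg/mL vs MEC 8 mcg/mL: subtherapeutic.

6.7 mcg/mL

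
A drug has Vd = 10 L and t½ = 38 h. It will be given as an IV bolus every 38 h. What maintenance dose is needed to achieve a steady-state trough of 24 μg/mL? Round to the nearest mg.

τ/t½ = 38/38 ≈ 1, so f = (1/2)^(38/38) ≈ 0.500000.
Cmin,ss = (D/Vd)·f/(1−f), so D = Cmin,ss·Vd·(1−f)/f.
D = 24 × 10 × (1−f)/f ≈ 24 × 10 × 1.00000 ≈ 240.00 mg.

240 mg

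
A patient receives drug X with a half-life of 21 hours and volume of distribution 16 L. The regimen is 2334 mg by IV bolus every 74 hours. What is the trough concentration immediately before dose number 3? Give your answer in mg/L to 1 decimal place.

13.8 mg/L

f = (1/2)^(τ/t½) = (1/2)^(74/21) ≈ 0.0869.
C₀ = D/Vd = 2334/16 ≈ 145.875 mg/L.
Before the 3rd dose, 2 doses have been given. Superposition: Cmin = C₀·(f + f²).
≈ 145.875 × (0.0869 + 0.0076) ≈ 145.875 × 0.0945 ≈ 13.785 mg/L.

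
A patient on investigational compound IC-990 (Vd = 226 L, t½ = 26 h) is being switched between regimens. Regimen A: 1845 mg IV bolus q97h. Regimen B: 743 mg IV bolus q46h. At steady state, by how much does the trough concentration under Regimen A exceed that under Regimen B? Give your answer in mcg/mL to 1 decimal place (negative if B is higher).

-0.7 mcg/mL

Regimen A: f = (1/2)^(97/26) ≈ 0.0753; Cmin,ss = (1845/226)·f/(1−f) ≈ 0.665 mcg/mL.
Regimen B: f = (1/2)^(46/26) ≈ 0.2934; Cmin,ss = (743/226)·f/(1−f) ≈ 1.365 mcg/mL.
Difference ≈ 0.665 − 1.365 ≈ -0.700 mcg/mL.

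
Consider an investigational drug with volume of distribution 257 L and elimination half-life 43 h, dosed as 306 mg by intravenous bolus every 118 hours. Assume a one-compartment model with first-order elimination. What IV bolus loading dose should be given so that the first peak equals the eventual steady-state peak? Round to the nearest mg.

f = (1/2)^(118/43) ≈ 0.149251; accumulation ratio R = 1/(1−f) ≈ 1.17543.
Loading dose to hit Cmax,ss on first dose: D_load = D_maint·R ≈ 306 × 1.17543 ≈ 359.68 mg.

360 mg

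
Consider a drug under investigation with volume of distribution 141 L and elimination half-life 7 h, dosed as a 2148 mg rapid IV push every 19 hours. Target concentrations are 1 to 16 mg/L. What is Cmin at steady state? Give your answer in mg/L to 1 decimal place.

k = ln2/t½ = ln2/7 ≈ 0.099021 h⁻¹; fraction remaining f = e^(−kτ) = e^(−0.099021×19) ≈ 0.1524.
At steady state, accumulation factor R = 1/(1 − e^(−kτ)) ≈ 1.1798.
Single-dose peak C₀ = D/Vd = 2148/141 ≈ 15.234 mg/L.
Cmax,ss = C₀/(1 − f) ≈ 15.234/0.8476 ≈ 17.973 mg/L.
One interval later, Cmin,ss = Cmax,ss·e^(−kτ) ≈ 17.973 × 0.1524 ≈ 2.739 mg/L.
Trough 2.7 mg/L vs MEC 1 mg/L: adequate.

2.7 mg/L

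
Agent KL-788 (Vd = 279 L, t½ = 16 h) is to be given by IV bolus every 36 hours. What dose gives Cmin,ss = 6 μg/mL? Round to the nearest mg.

6289 mg

τ/t½ = 36/16 ≈ 2.25, so f = (1/2)^(36/16) ≈ 0.210224.
Cmin,ss = (D/Vd)·f/(1−f), so D = Cmin,ss·Vd·(1−f)/f.
D = 6 × 279 × (1−f)/f ≈ 6 × 279 × 3.75683 ≈ 6288.93 mg.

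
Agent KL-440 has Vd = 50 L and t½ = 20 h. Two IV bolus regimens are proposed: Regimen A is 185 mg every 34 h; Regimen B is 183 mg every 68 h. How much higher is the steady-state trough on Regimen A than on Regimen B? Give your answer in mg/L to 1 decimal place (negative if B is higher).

Regimen A: f = (1/2)^(34/20) ≈ 0.3078; Cmin,ss = (185/50)·f/(1−f) ≈ 1.645 mg/L.
Regimen B: f = (1/2)^(68/20) ≈ 0.0947; Cmin,ss = (183/50)·f/(1−f) ≈ 0.383 mg/L.
Difference ≈ 1.645 − 0.383 ≈ 1.262 mg/L.

1.3 mg/L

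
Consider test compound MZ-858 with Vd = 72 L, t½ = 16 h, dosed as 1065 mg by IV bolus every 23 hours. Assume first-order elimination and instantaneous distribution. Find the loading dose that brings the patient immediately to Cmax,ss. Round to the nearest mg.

1688 mg

f = (1/2)^(23/16) ≈ 0.369207; accumulation ratio R = 1/(1−f) ≈ 1.58531.
Loading dose to hit Cmax,ss on first dose: D_load = D_maint·R ≈ 1065 × 1.58531 ≈ 1688.36 mg.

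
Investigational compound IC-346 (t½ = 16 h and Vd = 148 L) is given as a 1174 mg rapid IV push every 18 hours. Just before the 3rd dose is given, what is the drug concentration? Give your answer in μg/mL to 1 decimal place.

5.3 μg/mL

f = (1/2)^(τ/t½) = (1/2)^(18/16) ≈ 0.4585.
C₀ = D/Vd = 1174/148 ≈ 7.932 μg/mL.
Before the 3rd dose, 2 doses have been given. Superposition: Cmin = C₀·(f + f²).
≈ 7.932 × (0.4585 + 0.2102) ≈ 7.932 × 0.6687 ≈ 5.304 μg/mL.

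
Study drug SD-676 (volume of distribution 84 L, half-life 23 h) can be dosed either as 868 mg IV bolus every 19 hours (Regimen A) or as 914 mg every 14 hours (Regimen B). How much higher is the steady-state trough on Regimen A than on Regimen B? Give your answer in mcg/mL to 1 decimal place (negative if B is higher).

Regimen A: f = (1/2)^(19/23) ≈ 0.5641; Cmin,ss = (868/84)·f/(1−f) ≈ 13.372 mcg/mL.
Regimen B: f = (1/2)^(14/23) ≈ 0.6558; Cmin,ss = (914/84)·f/(1−f) ≈ 20.731 mcg/mL.
Difference ≈ 13.372 − 20.731 ≈ -7.359 mcg/mL.

-7.4 mcg/mL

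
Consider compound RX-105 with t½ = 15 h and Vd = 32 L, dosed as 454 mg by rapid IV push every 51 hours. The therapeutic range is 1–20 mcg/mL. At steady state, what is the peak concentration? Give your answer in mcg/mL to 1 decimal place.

k = ln2/t½ = ln2/15 ≈ 0.046210 h⁻¹; fraction remaining f = e^(−kτ) = e^(−0.046210×51) ≈ 0.0947.
Accumulation ratio R = 1/(1 − f) ≈ 1/0.9053 ≈ 1.1046.
Single-dose peak C₀ = D/Vd = 454/32 ≈ 14.188 mcg/mL.
Steady-state peak Cmax,ss = C₀·R ≈ 14.188 × 1.1046 ≈ 15.672 mcg/mL.
Peak 15.7 mcg/mL vs MTC 20 mcg/mL: below toxic threshold.

15.7 mcg/mL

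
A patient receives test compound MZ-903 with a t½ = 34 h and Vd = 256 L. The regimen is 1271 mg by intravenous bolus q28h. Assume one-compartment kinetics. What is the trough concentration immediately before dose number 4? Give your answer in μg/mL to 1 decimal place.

f = (1/2)^(τ/t½) = (1/2)^(28/34) ≈ 0.5651.
C₀ = D/Vd = 1271/256 ≈ 4.965 μg/mL.
Before the 4th dose, 3 doses have been given. Superposition: Cmin = C₀·(f + f² + … + f^3).
≈ 4.965 × (0.5651 + 0.3193 + 0.1805) ≈ 4.965 × 1.0649 ≈ 5.287 μg/mL.

5.3 μg/mL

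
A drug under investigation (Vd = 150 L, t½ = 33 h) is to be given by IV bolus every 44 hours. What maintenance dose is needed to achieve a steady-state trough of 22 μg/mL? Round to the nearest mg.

τ/t½ = 44/33 ≈ 1.3333, so f = (1/2)^(44/33) ≈ 0.396850.
Cmin,ss = (D/Vd)·f/(1−f), so D = Cmin,ss·Vd·(1−f)/f.
D = 22 × 150 × (1−f)/f ≈ 22 × 150 × 1.51984 ≈ 5015.47 mg.

5015 mg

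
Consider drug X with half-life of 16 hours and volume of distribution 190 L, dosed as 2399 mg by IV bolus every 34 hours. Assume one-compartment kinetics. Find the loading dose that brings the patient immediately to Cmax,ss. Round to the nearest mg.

3113 mg

f = (1/2)^(34/16) ≈ 0.229251; accumulation ratio R = 1/(1−f) ≈ 1.29744.
Loading dose to hit Cmax,ss on first dose: D_load = D_maint·R ≈ 2399 × 1.29744 ≈ 3112.56 mg.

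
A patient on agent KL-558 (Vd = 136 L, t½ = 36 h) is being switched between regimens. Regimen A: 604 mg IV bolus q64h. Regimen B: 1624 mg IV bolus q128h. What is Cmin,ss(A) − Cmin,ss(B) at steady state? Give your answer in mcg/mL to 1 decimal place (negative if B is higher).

0.7 mcg/mL

Regimen A: f = (1/2)^(64/36) ≈ 0.2916; Cmin,ss = (604/136)·f/(1−f) ≈ 1.828 mcg/mL.
Regimen B: f = (1/2)^(128/36) ≈ 0.0850; Cmin,ss = (1624/136)·f/(1−f) ≈ 1.109 mcg/mL.
Difference ≈ 1.828 − 1.109 ≈ 0.719 mcg/mL.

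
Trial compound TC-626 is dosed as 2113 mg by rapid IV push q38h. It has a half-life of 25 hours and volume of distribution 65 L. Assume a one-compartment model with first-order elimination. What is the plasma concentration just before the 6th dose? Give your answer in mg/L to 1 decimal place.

17.3 mg/L

f = (1/2)^(τ/t½) = (1/2)^(38/25) ≈ 0.3487.
C₀ = D/Vd = 2113/65 ≈ 32.508 mg/L.
Before the 6th dose, 5 doses have been given. Superposition: Cmin = C₀·(f + f² + … + f^5).
≈ 32.508 × (0.3487 + 0.1216 + 0.0424 + 0.0148 + 0.0052) ≈ 32.508 × 0.5327 ≈ 17.317 mg/L.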